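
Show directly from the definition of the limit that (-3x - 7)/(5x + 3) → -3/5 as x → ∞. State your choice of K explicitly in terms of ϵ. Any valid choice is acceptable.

K = (26/25)/ϵ

Let ϵ > 0. We seek K > 0 such that x > K implies |(-3x - 7)/(5x + 3) + 3/5| < ϵ.
(-3x - 7)/(5x + 3) + 3/5 = (5(-3x - 7) − (-3)(5x + 3)) / (5(5x + 3)) = -26/(5(5x + 3)).
For x > 0 we have 5x + 3 > 5x, so |(-3x - 7)/(5x + 3) + 3/5| = 26/(5(5x + 3)) < 26/(5·5x) = (26/25)/x.
Thus |(-3x - 7)/(5x + 3) + 3/5| < ϵ whenever x > (26/25)/ϵ.
Take K = (26/25)/ϵ. If x > K then |(-3x - 7)/(5x + 3) + 3/5| < (26/25)/x < ϵ.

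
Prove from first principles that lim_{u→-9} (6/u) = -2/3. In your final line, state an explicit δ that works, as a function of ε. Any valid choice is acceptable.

Let ε > 0. We seek δ > 0 such that 0 < |u + 9| < δ implies |6/u + 2/3| < ε.
|6/u + 2/3| = 6·|-9 − u|/(9·|u|) = 6|u + 9|/(9|u|).
Require δ ≤ 9/2 so that |u| > 9 − 9/2 = 9/2, hence 9|u| > 81/2.
Then |6/u + 2/3| < 6|u + 9|/(81/2), which is < ε when |u + 9| < (27/4)ε.
Take δ = min(9/2, (27/4)ε). Then 0 < |u + 9| < δ gives both |u + 9| < 9/2 and |u + 9| < (27/4)ε, so |6/u + 2/3| < ε.

δ = min(9/2, (27/4)ε)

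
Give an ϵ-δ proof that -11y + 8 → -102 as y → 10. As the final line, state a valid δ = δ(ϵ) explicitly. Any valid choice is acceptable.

δ = ϵ/11

Suppose ϵ > 0. We need δ > 0 so that 0 < |y − 10| < δ implies |(-11y + 8) + 102| < ϵ.
Since (-11y + 8) + 102 = -11(y − 10), we have |(-11y + 8) + 102| = 11|y − 10|.
So 11|y − 10| < ϵ exactly when |y − 10| < ϵ/11.
Take δ = ϵ/11. If 0 < |y − 10| < δ then |(-11y + 8) + 102| = 11|y − 10| < 11·(ϵ/11) = ϵ.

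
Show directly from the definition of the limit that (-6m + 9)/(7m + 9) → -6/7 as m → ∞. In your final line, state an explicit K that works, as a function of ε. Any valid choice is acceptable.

Let ε > 0 be given. For m ≥ 1, |(-6m + 9)/(7m + 9) + 6/7| = |117|/(7(7m + 9)) = 117/(7(7m + 9)).
Since 7m + 9 ≥ 7m for m ≥ 1, this is ≤ 117/(7·7m) = (117/49)/m.
So |(-6m + 9)/(7m + 9) + 6/7| < ε whenever m > (117/49)/ε.
Take K = (117/49)/ε. If m > K then |(-6m + 9)/(7m + 9) + 6/7| ≤ (117/49)/m < ε.

K = (117/49)/ε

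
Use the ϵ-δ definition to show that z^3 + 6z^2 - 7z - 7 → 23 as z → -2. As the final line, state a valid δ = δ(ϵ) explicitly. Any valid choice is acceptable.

δ = min(1, ϵ/36)

Fix ϵ > 0. We want δ > 0 such that 0 < |z + 2| < δ implies |(z^3 + 6z^2 - 7z - 7) − 23| < ϵ.
(z^3 + 6z^2 - 7z - 7) − 23 = z^3 + 6z^2 - 7z - 30 = (z + 2)(z^2 + 4z - 15).
So |(z^3 + 6z^2 - 7z - 7) − 23| = |z + 2|·|z^2 + 4z - 15|.
Assume first that |z + 2| < 1, so |z| < 3. Then |z^2 + 4z - 15| ≤ 3^2 + 4·3 + 15 = 36.
Hence |(z^3 + 6z^2 - 7z - 7) − 23| ≤ 36|z + 2| < ϵ provided |z + 2| < ϵ/36.
Take δ = min(1, ϵ/36). Then 0 < |z + 2| < δ gives both |z + 2| < 1 and |z + 2| < ϵ/36, so |(z^3 + 6z^2 - 7z - 7) − 23| < ϵ.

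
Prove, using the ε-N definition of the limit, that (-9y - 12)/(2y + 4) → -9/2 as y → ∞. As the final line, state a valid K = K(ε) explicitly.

Let ε > 0 be given. We seek K > 0 such that y > K implies |(-9y - 12)/(2y + 4) + 9/2| < ε.
(-9y - 12)/(2y + 4) + 9/2 = (2(-9y - 12) − (-9)(2y + 4)) / (2(2y + 4)) = 12/(2(2y + 4)).
For y > 0 we have 2y + 4 > 2y, so |(-9y - 12)/(2y + 4) + 9/2| = 12/(2(2y + 4)) < 12/(2·2y) = 3/y.
Thus |(-9y - 12)/(2y + 4) + 9/2| < ε whenever y > 3/ε.
Take K = 3/ε. If y > K then |(-9y - 12)/(2y + 4) + 9/2| < 3/y < ε.

K = 3/ε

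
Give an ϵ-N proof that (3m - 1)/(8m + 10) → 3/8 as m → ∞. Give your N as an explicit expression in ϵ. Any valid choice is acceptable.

Suppose ϵ > 0. For m ≥ 1, |(3m - 1)/(8m + 10) − (3/8)| = |-38|/(8(8m + 10)) = 38/(8(8m + 10)).
Since 8m + 10 ≥ 8m for m ≥ 1, this is ≤ 38/(8·8m) = (19/32)/m.
So |(3m - 1)/(8m + 10) − (3/8)| < ϵ whenever m > (19/32)/ϵ.
Take N = (19/32)/ϵ. If m > N then |(3m - 1)/(8m + 10) − (3/8)| ≤ (19/32)/m < ϵ.

N = (19/32)/ϵ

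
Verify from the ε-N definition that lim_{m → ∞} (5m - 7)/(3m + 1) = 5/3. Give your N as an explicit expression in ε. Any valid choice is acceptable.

N = (26/9)/ε

Fix ε > 0. For m ≥ 1, |(5m - 7)/(3m + 1) − (5/3)| = |-26|/(3(3m + 1)) = 26/(3(3m + 1)).
Since 3m + 1 ≥ 3m for m ≥ 1, this is ≤ 26/(3·3m) = (26/9)/m.
So |(5m - 7)/(3m + 1) − (5/3)| < ε whenever m > (26/9)/ε.
Take N = (26/9)/ε. If m > N then |(5m - 7)/(3m + 1) − (5/3)| ≤ (26/9)/m < ε.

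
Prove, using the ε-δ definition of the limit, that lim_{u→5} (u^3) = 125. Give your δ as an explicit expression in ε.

Fix ε > 0. We seek δ > 0 with 0 < |u − 5| < δ ⇒ |u^3 − 125| < ε.
Factor: u^3 − 125 = (u − 5)(u^2 + 5u + 25), so |u^3 − 125| = |u − 5|·|u^2 + 5u + 25|.
Impose δ ≤ 1 so that |u| < 6; then |u^2 + 5u + 25| ≤ 91.
Hence |u^3 − 125| ≤ 91|u − 5|, which is < ε once |u − 5| < ε/91.
Take δ = min(1, ε/91). If 0 < |u − 5| < δ then both bounds hold and |u^3 − 125| ≤ 91|u − 5| < 91·(ε/91) = ε.

δ = min(1, ε/91)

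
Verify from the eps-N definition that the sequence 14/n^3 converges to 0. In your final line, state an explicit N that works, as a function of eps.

Let eps > 0 be given. For n ≥ 1, |14/n^3 − 0| = 14/n^3.
14/n^3 < eps ⇔ n^3 > 14/eps ⇔ n > (14/eps)^{1/3}.
Take N = (14/eps)^{1/3}. Then n > N implies 14/n^3 < eps.

N = (14/eps)^{1/3}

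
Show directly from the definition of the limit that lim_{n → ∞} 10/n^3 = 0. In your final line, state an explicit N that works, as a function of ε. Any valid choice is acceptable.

Let ε > 0 be given. For n ≥ 1, |10/n^3 − 0| = 10/n^3.
10/n^3 < ε ⇔ n^3 > 10/ε ⇔ n > (10/ε)^{1/3}.
Take N = (10/ε)^{1/3}. Then n > N implies 10/n^3 < ε.

N = (10/ε)^{1/3}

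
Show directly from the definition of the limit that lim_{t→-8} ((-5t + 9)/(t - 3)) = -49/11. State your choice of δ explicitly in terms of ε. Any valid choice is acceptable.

δ = min(11/2, (121/12)ε)

Let ε > 0 be given. We want δ > 0 with 0 < |t + 8| < δ ⇒ |(-5t + 9)/(t - 3) + 49/11| < ε.
Combining over a common denominator, (-5t + 9)/(t - 3) + 49/11 = [(-5t + 9)·(-11) − 49·(t - 3)] / [(-11)·(t - 3)] = 6(t + 8) / ((-11)(t - 3)).
So |(-5t + 9)/(t - 3) + 49/11| = 6|t + 8| / (11·|t − 3|).
Restrict δ ≤ 11/2. Then |t + 8| < 11/2 gives |t − 3| = |(t + 8) + (-11)| ≥ 11 − 11/2 = 11/2.
Hence |(-5t + 9)/(t - 3) + 49/11| < 6|t + 8|/(11·(11/2)) = (12/121)|t + 8|, which is < ε once |t + 8| < (121/12)ε.
Take δ = min(11/2, (121/12)ε). Then 0 < |t + 8| < δ forces both bounds, so |(-5t + 9)/(t - 3) + 49/11| < ε.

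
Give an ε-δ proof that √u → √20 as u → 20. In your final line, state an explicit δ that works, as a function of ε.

Let ε > 0. We want δ > 0 such that 0 < |u − 20| < δ implies |√u − √20| < ε.
Multiplying by the conjugate, |√u − √20| = |u − 20|/(√u + √20).
Restrict δ ≤ 20 so that |u − 20| < 20 forces u > 0, and then √u + √20 > √20.
Hence |√u − √20| < |u − 20|/√20, which is < ε once |u − 20| < √20·ε.
Take δ = min(20, √20·ε). If 0 < |u − 20| < δ then u > 0 and |√u − √20| < |u − 20|/√20 < ε.

δ = min(20, √20·ε)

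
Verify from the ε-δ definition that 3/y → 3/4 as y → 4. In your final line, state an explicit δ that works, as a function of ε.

Fix ε > 0. We seek δ > 0 such that 0 < |y − 4| < δ implies |3/y − (3/4)| < ε.
|3/y − (3/4)| = 3·|4 − y|/(4·|y|) = 3|y − 4|/(4|y|).
Require δ ≤ 2 so that |y| > 4 − 2 = 2, hence 4|y| > 8.
Then |3/y − (3/4)| < 3|y − 4|/8, which is < ε when |y − 4| < (8/3)ε.
Take δ = min(2, (8/3)ε). Then 0 < |y − 4| < δ gives both |y − 4| < 2 and |y − 4| < (8/3)ε, so |3/y − (3/4)| < ε.

δ = min(2, (8/3)ε)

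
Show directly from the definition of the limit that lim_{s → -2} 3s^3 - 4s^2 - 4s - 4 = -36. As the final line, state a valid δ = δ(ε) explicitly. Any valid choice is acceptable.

δ = min(1, ε/73)

Let ε > 0. We want δ > 0 such that 0 < |s + 2| < δ implies |(3s^3 - 4s^2 - 4s - 4) + 36| < ε.
(3s^3 - 4s^2 - 4s - 4) + 36 = 3s^3 - 4s^2 - 4s + 32 = (s + 2)(3s^2 - 10s + 16).
So |(3s^3 - 4s^2 - 4s - 4) + 36| = |s + 2|·|3s^2 - 10s + 16|.
Assume first that |s + 2| < 1, so |s| < 3. Then |3s^2 - 10s + 16| ≤ 3·3^2 + 10·3 + 16 = 73.
Hence |(3s^3 - 4s^2 - 4s - 4) + 36| ≤ 73|s + 2| < ε provided |s + 2| < ε/73.
Take δ = min(1, ε/73). Then 0 < |s + 2| < δ gives both |s + 2| < 1 and |s + 2| < ε/73, so |(3s^3 - 4s^2 - 4s - 4) + 36| < ε.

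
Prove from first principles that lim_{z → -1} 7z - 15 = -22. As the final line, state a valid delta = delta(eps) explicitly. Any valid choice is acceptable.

delta = eps/7

Let eps > 0. We need delta > 0 so that 0 < |z + 1| < delta implies |(7z - 15) + 22| < eps.
|(7z - 15) + 22| = |7z + 7| = 7|z + 1|.
So 7|z + 1| < eps exactly when |z + 1| < eps/7.
Choosing delta = eps/7 gives |(7z - 15) + 22| = 7|z + 1| < eps whenever |z + 1| < delta.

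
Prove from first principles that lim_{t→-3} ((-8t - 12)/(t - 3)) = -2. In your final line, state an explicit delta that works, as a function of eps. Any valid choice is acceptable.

delta = min(3, (1/2)eps)

Fix eps > 0. We want delta > 0 with 0 < |t + 3| < delta ⇒ |(-8t - 12)/(t - 3) + 2| < eps.
Combining over a common denominator, (-8t - 12)/(t - 3) + 2 = [(-8t - 12)·(-6) − 12·(t - 3)] / [(-6)·(t - 3)] = 36(t + 3) / ((-6)(t - 3)).
So |(-8t - 12)/(t - 3) + 2| = 36|t + 3| / (6·|t − 3|).
Require delta ≤ 3, so |t − 3| ≥ |-6| − |t + 3| > 6 − 3 = 3.
Hence |(-8t - 12)/(t - 3) + 2| < 36|t + 3|/(6·3) = 2|t + 3|, which is < eps once |t + 3| < (1/2)eps.
Take delta = min(3, (1/2)eps). Then 0 < |t + 3| < delta forces both bounds, so |(-8t - 12)/(t - 3) + 2| < eps.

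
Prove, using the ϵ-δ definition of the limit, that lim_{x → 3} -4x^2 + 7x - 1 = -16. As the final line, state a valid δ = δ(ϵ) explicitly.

Let ϵ > 0 be given. We want δ > 0 such that 0 < |x − 3| < δ implies |(-4x^2 + 7x - 1) + 16| < ϵ.
(-4x^2 + 7x - 1) + 16 = -4x^2 + 7x + 15 = (x − 3)(-4x - 5).
So |(-4x^2 + 7x - 1) + 16| = |x − 3|·|-4x - 5|.
Require δ ≤ 1. Then |x − 3| < 1 gives |x| < 4, and by the triangle inequality |-4x - 5| ≤ 4·4 + 5 = 21.
Hence |(-4x^2 + 7x - 1) + 16| ≤ 21|x − 3| < ϵ provided |x − 3| < ϵ/21.
Take δ = min(1, ϵ/21). Then 0 < |x − 3| < δ gives both |x − 3| < 1 and |x − 3| < ϵ/21, so |(-4x^2 + 7x - 1) + 16| < ϵ.

δ = min(1, ϵ/21)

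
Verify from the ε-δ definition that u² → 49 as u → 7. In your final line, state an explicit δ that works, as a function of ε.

Fix ε > 0. We seek δ > 0 with 0 < |u − 7| < δ ⇒ |u² − 49| < ε.
Factor: u² − 49 = (u − 7)(u + 7), so |u² − 49| = |u − 7|·|u + 7|.
Restrict δ ≤ 2. Then |u − 7| < 2 gives |u| < 9, so by the triangle inequality |u + 7| ≤ 9 + 7 = 16.
Hence |u² − 49| ≤ 16|u − 7|, which is < ε once |u − 7| < ε/16.
Take δ = min(2, ε/16). If 0 < |u − 7| < δ then both bounds hold and |u² − 49| ≤ 16|u − 7| < 16·(ε/16) = ε.

δ = min(2, ε/16)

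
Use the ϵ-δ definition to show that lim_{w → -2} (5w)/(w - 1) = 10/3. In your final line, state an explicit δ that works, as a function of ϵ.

Suppose ϵ > 0. We want δ > 0 with 0 < |w + 2| < δ ⇒ |(5w)/(w - 1) − (10/3)| < ϵ.
Combining over a common denominator, (5w)/(w - 1) − (10/3) = [(5w)·(-3) − (-10)·(w - 1)] / [(-3)·(w - 1)] = -5(w + 2) / ((-3)(w - 1)).
So |(5w)/(w - 1) − (10/3)| = 5|w + 2| / (3·|w − 1|).
Restrict δ ≤ 3/2. Then |w + 2| < 3/2 gives |w − 1| = |(w + 2) + (-3)| ≥ 3 − 3/2 = 3/2.
Hence |(5w)/(w - 1) − (10/3)| < 5|w + 2|/(3·(3/2)) = (10/9)|w + 2|, which is < ϵ once |w + 2| < (9/10)ϵ.
Take δ = min(3/2, (9/10)ϵ). Then 0 < |w + 2| < δ forces both bounds, so |(5w)/(w - 1) − (10/3)| < ϵ.

δ = min(3/2, (9/10)ϵ)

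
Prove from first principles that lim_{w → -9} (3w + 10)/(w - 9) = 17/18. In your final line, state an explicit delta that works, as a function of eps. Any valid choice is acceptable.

delta = min(9, (162/37)eps)

Let eps > 0. We want delta > 0 with 0 < |w + 9| < delta ⇒ |(3w + 10)/(w - 9) − (17/18)| < eps.
Combining over a common denominator, (3w + 10)/(w - 9) − (17/18) = [(3w + 10)·(-18) − (-17)·(w - 9)] / [(-18)·(w - 9)] = -37(w + 9) / ((-18)(w - 9)).
So |(3w + 10)/(w - 9) − (17/18)| = 37|w + 9| / (18·|w − 9|).
Restrict delta ≤ 9. Then |w + 9| < 9 gives |w − 9| = |(w + 9) + (-18)| ≥ 18 − 9 = 9.
Hence |(3w + 10)/(w - 9) − (17/18)| < 37|w + 9|/(18·9) = (37/162)|w + 9|, which is < eps once |w + 9| < (162/37)eps.
Take delta = min(9, (162/37)eps). Then 0 < |w + 9| < delta forces both bounds, so |(3w + 10)/(w - 9) − (17/18)| < eps.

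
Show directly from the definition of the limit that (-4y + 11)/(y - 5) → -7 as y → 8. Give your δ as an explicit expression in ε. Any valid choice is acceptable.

Suppose ε > 0. We want δ > 0 with 0 < |y − 8| < δ ⇒ |(-4y + 11)/(y - 5) + 7| < ε.
Combining over a common denominator, (-4y + 11)/(y - 5) + 7 = [(-4y + 11)·3 − (-21)·(y - 5)] / [3·(y - 5)] = 9(y − 8) / (3(y - 5)).
So |(-4y + 11)/(y - 5) + 7| = 9|y − 8| / (3·|y − 5|).
Require δ ≤ 3/2, so |y − 5| ≥ |3| − |y − 8| > 3 − 3/2 = 3/2.
Hence |(-4y + 11)/(y - 5) + 7| < 9|y − 8|/(3·(3/2)) = 2|y − 8|, which is < ε once |y − 8| < (1/2)ε.
Take δ = min(3/2, (1/2)ε). Then 0 < |y − 8| < δ forces both bounds, so |(-4y + 11)/(y - 5) + 7| < ε.

δ = min(3/2, (1/2)ε)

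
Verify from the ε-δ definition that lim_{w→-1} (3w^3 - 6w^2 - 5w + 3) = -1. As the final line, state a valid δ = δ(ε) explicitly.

δ = min(1, ε/34)

Suppose ε > 0. We want δ > 0 such that 0 < |w + 1| < δ implies |(3w^3 - 6w^2 - 5w + 3) + 1| < ε.
(3w^3 - 6w^2 - 5w + 3) + 1 = 3w^3 - 6w^2 - 5w + 4 = (w + 1)(3w^2 - 9w + 4).
So |(3w^3 - 6w^2 - 5w + 3) + 1| = |w + 1|·|3w^2 - 9w + 4|.
Assume first that |w + 1| < 1, so |w| < 2. Then |3w^2 - 9w + 4| ≤ 3·2^2 + 9·2 + 4 = 34.
Hence |(3w^3 - 6w^2 - 5w + 3) + 1| ≤ 34|w + 1| < ε provided |w + 1| < ε/34.
Take δ = min(1, ε/34). Then 0 < |w + 1| < δ gives both |w + 1| < 1 and |w + 1| < ε/34, so |(3w^3 - 6w^2 - 5w + 3) + 1| < ε.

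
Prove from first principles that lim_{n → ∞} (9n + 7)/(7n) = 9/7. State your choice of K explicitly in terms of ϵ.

K = 1/ϵ

Let ϵ > 0. For n ≥ 1, |(9n + 7)/(7n) − (9/7)| = |49|/(7(7n)) = 49/(7(7n)).
Since 7n ≥ 7n for n ≥ 1, this is ≤ 49/(7·7n) = 1/n.
So |(9n + 7)/(7n) − (9/7)| < ϵ whenever n > 1/ϵ.
Take K = 1/ϵ. If n > K then |(9n + 7)/(7n) − (9/7)| ≤ 1/n < ϵ.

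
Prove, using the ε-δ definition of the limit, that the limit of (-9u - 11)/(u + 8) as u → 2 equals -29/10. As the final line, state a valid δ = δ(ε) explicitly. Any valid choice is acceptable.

δ = min(5, (50/61)ε)

Let ε > 0 be given. We want δ > 0 with 0 < |u − 2| < δ ⇒ |(-9u - 11)/(u + 8) + 29/10| < ε.
Combining over a common denominator, (-9u - 11)/(u + 8) + 29/10 = [(-9u - 11)·10 − (-29)·(u + 8)] / [10·(u + 8)] = -61(u − 2) / (10(u + 8)).
So |(-9u - 11)/(u + 8) + 29/10| = 61|u − 2| / (10·|u + 8|).
Require δ ≤ 5, so |u + 8| ≥ |10| − |u − 2| > 10 − 5 = 5.
Hence |(-9u - 11)/(u + 8) + 29/10| < 61|u − 2|/(10·5) = (61/50)|u − 2|, which is < ε once |u − 2| < (50/61)ε.
Take δ = min(5, (50/61)ε). Then 0 < |u − 2| < δ forces both bounds, so |(-9u - 11)/(u + 8) + 29/10| < ε.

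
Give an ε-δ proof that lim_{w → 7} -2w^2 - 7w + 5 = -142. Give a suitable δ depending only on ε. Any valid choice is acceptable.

Let ε > 0. We want δ > 0 such that 0 < |w − 7| < δ implies |(-2w^2 - 7w + 5) + 142| < ε.
(-2w^2 - 7w + 5) + 142 = -2w^2 - 7w + 147 = (w − 7)(-2w - 21).
So |(-2w^2 - 7w + 5) + 142| = |w − 7|·|-2w - 21|.
Require δ ≤ 1. Then |w − 7| < 1 gives |w| < 8, and by the triangle inequality |-2w - 21| ≤ 2·8 + 21 = 37.
Hence |(-2w^2 - 7w + 5) + 142| ≤ 37|w − 7| < ε provided |w − 7| < ε/37.
Choosing δ = min(1, ε/37) ensures both conditions, hence |(-2w^2 - 7w + 5) + 142| < ε.

δ = min(1, ε/37)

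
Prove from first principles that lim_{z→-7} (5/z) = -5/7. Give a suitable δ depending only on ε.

δ = min(7/2, (49/10)ε)

Let ε > 0. We seek δ > 0 such that 0 < |z + 7| < δ implies |5/z + 5/7| < ε.
|5/z + 5/7| = 5·|-7 − z|/(7·|z|) = 5|z + 7|/(7|z|).
Restrict δ ≤ 7/2. Then |z + 7| < 7/2 gives |z| > 7/2, so 7|z| > 49/2.
Then |5/z + 5/7| < 5|z + 7|/(49/2), which is < ε when |z + 7| < (49/10)ε.
Take δ = min(7/2, (49/10)ε). Then 0 < |z + 7| < δ gives both |z + 7| < 7/2 and |z + 7| < (49/10)ε, so |5/z + 5/7| < ε.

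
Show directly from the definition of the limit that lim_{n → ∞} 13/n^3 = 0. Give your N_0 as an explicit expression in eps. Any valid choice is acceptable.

N_0 = (13/eps)^{1/3}

Fix eps > 0. For n ≥ 1, |13/n^3 − 0| = 13/n^3.
13/n^3 < eps ⇔ n^3 > 13/eps ⇔ n > (13/eps)^{1/3}.
Take N_0 = (13/eps)^{1/3}. Then n > N_0 implies 13/n^3 < eps.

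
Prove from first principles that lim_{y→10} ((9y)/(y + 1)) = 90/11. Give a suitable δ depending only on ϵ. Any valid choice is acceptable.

Suppose ϵ > 0. We want δ > 0 with 0 < |y − 10| < δ ⇒ |(9y)/(y + 1) − (90/11)| < ϵ.
Combining over a common denominator, (9y)/(y + 1) − (90/11) = [(9y)·11 − 90·(y + 1)] / [11·(y + 1)] = 9(y − 10) / (11(y + 1)).
So |(9y)/(y + 1) − (90/11)| = 9|y − 10| / (11·|y + 1|).
Restrict δ ≤ 11/2. Then |y − 10| < 11/2 gives |y + 1| = |(y − 10) + 11| ≥ 11 − 11/2 = 11/2.
Hence |(9y)/(y + 1) − (90/11)| < 9|y − 10|/(11·(11/2)) = (18/121)|y − 10|, which is < ϵ once |y − 10| < (121/18)ϵ.
Take δ = min(11/2, (121/18)ϵ). Then 0 < |y − 10| < δ forces both bounds, so |(9y)/(y + 1) − (90/11)| < ϵ.

δ = min(11/2, (121/18)ϵ)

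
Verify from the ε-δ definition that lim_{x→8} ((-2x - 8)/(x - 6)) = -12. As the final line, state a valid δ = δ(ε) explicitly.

Suppose ε > 0. We want δ > 0 with 0 < |x − 8| < δ ⇒ |(-2x - 8)/(x - 6) + 12| < ε.
Combining over a common denominator, (-2x - 8)/(x - 6) + 12 = [(-2x - 8)·2 − (-24)·(x - 6)] / [2·(x - 6)] = 20(x − 8) / (2(x - 6)).
So |(-2x - 8)/(x - 6) + 12| = 20|x − 8| / (2·|x − 6|).
Require δ ≤ 1, so |x − 6| ≥ |2| − |x − 8| > 2 − 1 = 1.
Hence |(-2x - 8)/(x - 6) + 12| < 20|x − 8|/(2·1) = 10|x − 8|, which is < ε once |x − 8| < (1/10)ε.
Take δ = min(1, (1/10)ε). Then 0 < |x − 8| < δ forces both bounds, so |(-2x - 8)/(x - 6) + 12| < ε.

δ = min(1, (1/10)ε)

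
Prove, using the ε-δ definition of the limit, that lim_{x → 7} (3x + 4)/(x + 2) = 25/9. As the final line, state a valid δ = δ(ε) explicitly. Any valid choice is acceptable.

δ = min(9/2, (81/4)ε)

Let ε > 0 be given. We want δ > 0 with 0 < |x − 7| < δ ⇒ |(3x + 4)/(x + 2) − (25/9)| < ε.
Combining over a common denominator, (3x + 4)/(x + 2) − (25/9) = [(3x + 4)·9 − 25·(x + 2)] / [9·(x + 2)] = 2(x − 7) / (9(x + 2)).
So |(3x + 4)/(x + 2) − (25/9)| = 2|x − 7| / (9·|x + 2|).
Require δ ≤ 9/2, so |x + 2| ≥ |9| − |x − 7| > 9 − 9/2 = 9/2.
Hence |(3x + 4)/(x + 2) − (25/9)| < 2|x − 7|/(9·(9/2)) = (4/81)|x − 7|, which is < ε once |x − 7| < (81/4)ε.
Take δ = min(9/2, (81/4)ε). Then 0 < |x − 7| < δ forces both bounds, so |(3x + 4)/(x + 2) − (25/9)| < ε.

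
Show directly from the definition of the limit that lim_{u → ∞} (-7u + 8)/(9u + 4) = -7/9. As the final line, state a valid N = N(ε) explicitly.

N = (100/81)/ε

Suppose ε > 0. We seek N > 0 such that u > N implies |(-7u + 8)/(9u + 4) + 7/9| < ε.
(-7u + 8)/(9u + 4) + 7/9 = (9(-7u + 8) − (-7)(9u + 4)) / (9(9u + 4)) = 100/(9(9u + 4)).
For u > 0 we have 9u + 4 > 9u, so |(-7u + 8)/(9u + 4) + 7/9| = 100/(9(9u + 4)) < 100/(9·9u) = (100/81)/u.
Thus |(-7u + 8)/(9u + 4) + 7/9| < ε whenever u > (100/81)/ε.
Take N = (100/81)/ε. If u > N then |(-7u + 8)/(9u + 4) + 7/9| < (100/81)/u < ε.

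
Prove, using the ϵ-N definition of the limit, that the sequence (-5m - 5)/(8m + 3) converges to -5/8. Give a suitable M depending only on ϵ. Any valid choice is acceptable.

Let ϵ > 0 be given. For m ≥ 1, |(-5m - 5)/(8m + 3) + 5/8| = |-25|/(8(8m + 3)) = 25/(8(8m + 3)).
Since 8m + 3 ≥ 8m for m ≥ 1, this is ≤ 25/(8·8m) = (25/64)/m.
So |(-5m - 5)/(8m + 3) + 5/8| < ϵ whenever m > (25/64)/ϵ.
Take M = (25/64)/ϵ. If m > M then |(-5m - 5)/(8m + 3) + 5/8| ≤ (25/64)/m < ϵ.

M = (25/64)/ϵ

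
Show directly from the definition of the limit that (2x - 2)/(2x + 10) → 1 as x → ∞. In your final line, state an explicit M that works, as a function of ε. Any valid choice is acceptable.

M = 6/ε

Suppose ε > 0. We seek M > 0 such that x > M implies |(2x - 2)/(2x + 10) − 1| < ε.
(2x - 2)/(2x + 10) − 1 = (2(2x - 2) − 2(2x + 10)) / (2(2x + 10)) = -24/(2(2x + 10)).
For x > 0 we have 2x + 10 > 2x, so |(2x - 2)/(2x + 10) − 1| = 24/(2(2x + 10)) < 24/(2·2x) = 6/x.
Thus |(2x - 2)/(2x + 10) − 1| < ε whenever x > 6/ε.
Take M = 6/ε. If x > M then |(2x - 2)/(2x + 10) − 1| < 6/x < ε.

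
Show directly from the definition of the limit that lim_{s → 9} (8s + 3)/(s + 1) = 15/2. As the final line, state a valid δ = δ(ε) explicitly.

Let ε > 0. We want δ > 0 with 0 < |s − 9| < δ ⇒ |(8s + 3)/(s + 1) − (15/2)| < ε.
Combining over a common denominator, (8s + 3)/(s + 1) − (15/2) = [(8s + 3)·10 − 75·(s + 1)] / [10·(s + 1)] = 5(s − 9) / (10(s + 1)).
So |(8s + 3)/(s + 1) − (15/2)| = 5|s − 9| / (10·|s + 1|).
Require δ ≤ 5, so |s + 1| ≥ |10| − |s − 9| > 10 − 5 = 5.
Hence |(8s + 3)/(s + 1) − (15/2)| < 5|s − 9|/(10·5) = (1/10)|s − 9|, which is < ε once |s − 9| < 10ε.
Take δ = min(5, 10ε). Then 0 < |s − 9| < δ forces both bounds, so |(8s + 3)/(s + 1) − (15/2)| < ε.

δ = min(5, 10ε)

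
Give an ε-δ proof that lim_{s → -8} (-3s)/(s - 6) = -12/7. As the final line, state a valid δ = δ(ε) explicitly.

δ = min(7, (49/9)ε)

Suppose ε > 0. We want δ > 0 with 0 < |s + 8| < δ ⇒ |(-3s)/(s - 6) + 12/7| < ε.
Combining over a common denominator, (-3s)/(s - 6) + 12/7 = [(-3s)·(-14) − 24·(s - 6)] / [(-14)·(s - 6)] = 18(s + 8) / ((-14)(s - 6)).
So |(-3s)/(s - 6) + 12/7| = 18|s + 8| / (14·|s − 6|).
Restrict δ ≤ 7. Then |s + 8| < 7 gives |s − 6| = |(s + 8) + (-14)| ≥ 14 − 7 = 7.
Hence |(-3s)/(s - 6) + 12/7| < 18|s + 8|/(14·7) = (9/49)|s + 8|, which is < ε once |s + 8| < (49/9)ε.
Take δ = min(7, (49/9)ε). Then 0 < |s + 8| < δ forces both bounds, so |(-3s)/(s - 6) + 12/7| < ε.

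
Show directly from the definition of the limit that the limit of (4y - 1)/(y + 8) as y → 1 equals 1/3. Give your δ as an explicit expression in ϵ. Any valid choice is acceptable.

δ = min(9/2, (27/22)ϵ)

Let ϵ > 0. We want δ > 0 with 0 < |y − 1| < δ ⇒ |(4y - 1)/(y + 8) − (1/3)| < ϵ.
Combining over a common denominator, (4y - 1)/(y + 8) − (1/3) = [(4y - 1)·9 − 3·(y + 8)] / [9·(y + 8)] = 33(y − 1) / (9(y + 8)).
So |(4y - 1)/(y + 8) − (1/3)| = 33|y − 1| / (9·|y + 8|).
Restrict δ ≤ 9/2. Then |y − 1| < 9/2 gives |y + 8| = |(y − 1) + 9| ≥ 9 − 9/2 = 9/2.
Hence |(4y - 1)/(y + 8) − (1/3)| < 33|y − 1|/(9·(9/2)) = (22/27)|y − 1|, which is < ϵ once |y − 1| < (27/22)ϵ.
Take δ = min(9/2, (27/22)ϵ). Then 0 < |y − 1| < δ forces both bounds, so |(4y - 1)/(y + 8) − (1/3)| < ϵ.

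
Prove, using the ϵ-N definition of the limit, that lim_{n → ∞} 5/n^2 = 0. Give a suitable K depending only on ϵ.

Let ϵ > 0. For n ≥ 1, |5/n^2 − 0| = 5/n^2.
5/n^2 < ϵ ⇔ n^2 > 5/ϵ ⇔ n > (5/ϵ)^{1/2}.
Take K = (5/ϵ)^{1/2}. Then n > K implies 5/n^2 < ϵ.

K = (5/ϵ)^{1/2}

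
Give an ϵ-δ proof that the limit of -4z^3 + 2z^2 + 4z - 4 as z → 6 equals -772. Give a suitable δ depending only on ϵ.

Let ϵ > 0. We want δ > 0 such that 0 < |z − 6| < δ implies |(-4z^3 + 2z^2 + 4z - 4) + 772| < ϵ.
(-4z^3 + 2z^2 + 4z - 4) + 772 = -4z^3 + 2z^2 + 4z + 768 = (z − 6)(-4z^2 - 22z - 128).
So |(-4z^3 + 2z^2 + 4z - 4) + 772| = |z − 6|·|-4z^2 - 22z - 128|.
Assume first that |z − 6| < 1, so |z| < 7. Then |-4z^2 - 22z - 128| ≤ 4·7^2 + 22·7 + 128 = 478.
Hence |(-4z^3 + 2z^2 + 4z - 4) + 772| ≤ 478|z − 6| < ϵ provided |z − 6| < ϵ/478.
Choosing δ = min(1, ϵ/478) ensures both conditions, hence |(-4z^3 + 2z^2 + 4z - 4) + 772| < ϵ.

δ = min(1, ϵ/478)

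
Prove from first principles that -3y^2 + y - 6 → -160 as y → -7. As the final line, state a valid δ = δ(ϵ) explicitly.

δ = min(1, ϵ/46)

Fix ϵ > 0. We want δ > 0 such that 0 < |y + 7| < δ implies |(-3y^2 + y - 6) + 160| < ϵ.
(-3y^2 + y - 6) + 160 = -3y^2 + y + 154 = (y + 7)(-3y + 22).
So |(-3y^2 + y - 6) + 160| = |y + 7|·|-3y + 22|.
Assume first that |y + 7| < 1, so |y| < 8. Then |-3y + 22| ≤ 3·8 + 22 = 46.
Hence |(-3y^2 + y - 6) + 160| ≤ 46|y + 7| < ϵ provided |y + 7| < ϵ/46.
Choosing δ = min(1, ϵ/46) ensures both conditions, hence |(-3y^2 + y - 6) + 160| < ϵ.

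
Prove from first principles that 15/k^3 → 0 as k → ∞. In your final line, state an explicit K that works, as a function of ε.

K = (15/ε)^{1/3}

Let ε > 0. For k ≥ 1, |15/k^3 − 0| = 15/k^3.
15/k^3 < ε ⇔ k^3 > 15/ε ⇔ k > (15/ε)^{1/3}.
Take K = (15/ε)^{1/3}. Then k > K implies 15/k^3 < ε.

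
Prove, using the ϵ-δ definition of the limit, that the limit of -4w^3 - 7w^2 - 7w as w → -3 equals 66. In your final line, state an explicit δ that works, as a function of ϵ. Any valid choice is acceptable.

δ = min(2, ϵ/147)

Suppose ϵ > 0. We want δ > 0 such that 0 < |w + 3| < δ implies |(-4w^3 - 7w^2 - 7w) − 66| < ϵ.
(-4w^3 - 7w^2 - 7w) − 66 = -4w^3 - 7w^2 - 7w - 66 = (w + 3)(-4w^2 + 5w - 22).
So |(-4w^3 - 7w^2 - 7w) − 66| = |w + 3|·|-4w^2 + 5w - 22|.
Assume first that |w + 3| < 2, so |w| < 5. Then |-4w^2 + 5w - 22| ≤ 4·5^2 + 5·5 + 22 = 147.
Hence |(-4w^3 - 7w^2 - 7w) − 66| ≤ 147|w + 3| < ϵ provided |w + 3| < ϵ/147.
Take δ = min(2, ϵ/147). Then 0 < |w + 3| < δ gives both |w + 3| < 2 and |w + 3| < ϵ/147, so |(-4w^3 - 7w^2 - 7w) − 66| < ϵ.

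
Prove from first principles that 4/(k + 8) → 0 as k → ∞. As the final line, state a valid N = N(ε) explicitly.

N = 4/ε

Fix ε > 0. For k ≥ 1, |4/(k + 8) − 0| = 4/(k + 8) ≤ 4/k.
We need 4/k < ε, i.e. k > 4/ε.
Take N = 4/ε. If k > N then |4/(k + 8)| ≤ 4/k < ε.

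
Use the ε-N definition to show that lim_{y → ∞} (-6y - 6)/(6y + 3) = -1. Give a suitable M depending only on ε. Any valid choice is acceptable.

Suppose ε > 0. We seek M > 0 such that y > M implies |(-6y - 6)/(6y + 3) + 1| < ε.
(-6y - 6)/(6y + 3) + 1 = (6(-6y - 6) − (-6)(6y + 3)) / (6(6y + 3)) = -18/(6(6y + 3)).
For y > 0 we have 6y + 3 > 6y, so |(-6y - 6)/(6y + 3) + 1| = 18/(6(6y + 3)) < 18/(6·6y) = (1/2)/y.
Thus |(-6y - 6)/(6y + 3) + 1| < ε whenever y > (1/2)/ε.
Take M = (1/2)/ε. If y > M then |(-6y - 6)/(6y + 3) + 1| < (1/2)/y < ε.

M = (1/2)/ε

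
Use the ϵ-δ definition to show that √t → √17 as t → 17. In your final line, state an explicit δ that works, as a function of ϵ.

Let ϵ > 0. We want δ > 0 such that 0 < |t − 17| < δ implies |√t − √17| < ϵ.
Rationalise: √t − √17 = (t − 17)/(√t + √17), so |√t − √17| = |t − 17|/(√t + √17).
Restrict δ ≤ 17 so that |t − 17| < 17 forces t > 0, and then √t + √17 > √17.
Hence |√t − √17| < |t − 17|/√17, which is < ϵ once |t − 17| < √17·ϵ.
Take δ = min(17, √17·ϵ). If 0 < |t − 17| < δ then t > 0 and |√t − √17| < |t − 17|/√17 < ϵ.

δ = min(17, √17·ϵ)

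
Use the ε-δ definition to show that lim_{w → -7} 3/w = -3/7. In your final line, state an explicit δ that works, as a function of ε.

δ = min(7/2, (49/6)ε)

Let ε > 0. We seek δ > 0 such that 0 < |w + 7| < δ implies |3/w + 3/7| < ε.
|3/w + 3/7| = 3·|-7 − w|/(7·|w|) = 3|w + 7|/(7|w|).
Restrict δ ≤ 7/2. Then |w + 7| < 7/2 gives |w| > 7/2, so 7|w| > 49/2.
Then |3/w + 3/7| < 3|w + 7|/(49/2), which is < ε when |w + 7| < (49/6)ε.
Take δ = min(7/2, (49/6)ε). Then 0 < |w + 7| < δ gives both |w + 7| < 7/2 and |w + 7| < (49/6)ε, so |3/w + 3/7| < ε.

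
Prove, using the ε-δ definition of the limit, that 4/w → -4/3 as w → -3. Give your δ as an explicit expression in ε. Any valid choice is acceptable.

δ = min(3/2, (9/8)ε)

Fix ε > 0. We seek δ > 0 such that 0 < |w + 3| < δ implies |4/w + 4/3| < ε.
|4/w + 4/3| = 4·|-3 − w|/(3·|w|) = 4|w + 3|/(3|w|).
Require δ ≤ 3/2 so that |w| > 3 − 3/2 = 3/2, hence 3|w| > 9/2.
Then |4/w + 4/3| < 4|w + 3|/(9/2), which is < ε when |w + 3| < (9/8)ε.
Take δ = min(3/2, (9/8)ε). Then 0 < |w + 3| < δ gives both |w + 3| < 3/2 and |w + 3| < (9/8)ε, so |4/w + 4/3| < ε.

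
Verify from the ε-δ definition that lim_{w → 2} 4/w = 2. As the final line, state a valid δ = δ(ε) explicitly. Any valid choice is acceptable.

δ = min(1, (1/2)ε)

Let ε > 0 be given. We seek δ > 0 such that 0 < |w − 2| < δ implies |4/w − 2| < ε.
|4/w − 2| = 4·|2 − w|/(2·|w|) = 4|w − 2|/(2|w|).
Require δ ≤ 1 so that |w| > 2 − 1 = 1, hence 2|w| > 2.
Then |4/w − 2| < 4|w − 2|/2, which is < ε when |w − 2| < (1/2)ε.
Take δ = min(1, (1/2)ε). Then 0 < |w − 2| < δ gives both |w − 2| < 1 and |w − 2| < (1/2)ε, so |4/w − 2| < ε.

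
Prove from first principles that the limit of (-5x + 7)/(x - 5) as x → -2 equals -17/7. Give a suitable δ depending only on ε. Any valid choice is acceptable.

Let ε > 0. We want δ > 0 with 0 < |x + 2| < δ ⇒ |(-5x + 7)/(x - 5) + 17/7| < ε.
Combining over a common denominator, (-5x + 7)/(x - 5) + 17/7 = [(-5x + 7)·(-7) − 17·(x - 5)] / [(-7)·(x - 5)] = 18(x + 2) / ((-7)(x - 5)).
So |(-5x + 7)/(x - 5) + 17/7| = 18|x + 2| / (7·|x − 5|).
Require δ ≤ 7/2, so |x − 5| ≥ |-7| − |x + 2| > 7 − 7/2 = 7/2.
Hence |(-5x + 7)/(x - 5) + 17/7| < 18|x + 2|/(7·(7/2)) = (36/49)|x + 2|, which is < ε once |x + 2| < (49/36)ε.
Take δ = min(7/2, (49/36)ε). Then 0 < |x + 2| < δ forces both bounds, so |(-5x + 7)/(x - 5) + 17/7| < ε.

δ = min(7/2, (49/36)ε)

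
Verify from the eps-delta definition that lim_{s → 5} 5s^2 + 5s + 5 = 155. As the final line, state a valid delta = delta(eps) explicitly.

delta = min(2, eps/65)

Suppose eps > 0. We want delta > 0 such that 0 < |s − 5| < delta implies |(5s^2 + 5s + 5) − 155| < eps.
(5s^2 + 5s + 5) − 155 = 5s^2 + 5s - 150 = (s − 5)(5s + 30).
So |(5s^2 + 5s + 5) − 155| = |s − 5|·|5s + 30|.
Require delta ≤ 2. Then |s − 5| < 2 gives |s| < 7, and by the triangle inequality |5s + 30| ≤ 5·7 + 30 = 65.
Hence |(5s^2 + 5s + 5) − 155| ≤ 65|s − 5| < eps provided |s − 5| < eps/65.
Choosing delta = min(2, eps/65) ensures both conditions, hence |(5s^2 + 5s + 5) − 155| < eps.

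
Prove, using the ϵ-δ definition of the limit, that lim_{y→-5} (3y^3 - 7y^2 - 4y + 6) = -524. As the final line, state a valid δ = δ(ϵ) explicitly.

Let ϵ > 0 be given. We want δ > 0 such that 0 < |y + 5| < δ implies |(3y^3 - 7y^2 - 4y + 6) + 524| < ϵ.
(3y^3 - 7y^2 - 4y + 6) + 524 = 3y^3 - 7y^2 - 4y + 530 = (y + 5)(3y^2 - 22y + 106).
So |(3y^3 - 7y^2 - 4y + 6) + 524| = |y + 5|·|3y^2 - 22y + 106|.
Require δ ≤ 1. Then |y + 5| < 1 gives |y| < 6, and by the triangle inequality |3y^2 - 22y + 106| ≤ 3·6^2 + 22·6 + 106 = 346.
Hence |(3y^3 - 7y^2 - 4y + 6) + 524| ≤ 346|y + 5| < ϵ provided |y + 5| < ϵ/346.
Take δ = min(1, ϵ/346). Then 0 < |y + 5| < δ gives both |y + 5| < 1 and |y + 5| < ϵ/346, so |(3y^3 - 7y^2 - 4y + 6) + 524| < ϵ.

δ = min(1, ϵ/346)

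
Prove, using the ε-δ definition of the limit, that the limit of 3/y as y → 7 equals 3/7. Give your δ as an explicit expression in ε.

Let ε > 0 be given. We seek δ > 0 such that 0 < |y − 7| < δ implies |3/y − (3/7)| < ε.
|3/y − (3/7)| = 3·|7 − y|/(7·|y|) = 3|y − 7|/(7|y|).
Restrict δ ≤ 7/2. Then |y − 7| < 7/2 gives |y| > 7/2, so 7|y| > 49/2.
Then |3/y − (3/7)| < 3|y − 7|/(49/2), which is < ε when |y − 7| < (49/6)ε.
Take δ = min(7/2, (49/6)ε). Then 0 < |y − 7| < δ gives both |y − 7| < 7/2 and |y − 7| < (49/6)ε, so |3/y − (3/7)| < ε.

δ = min(7/2, (49/6)ε)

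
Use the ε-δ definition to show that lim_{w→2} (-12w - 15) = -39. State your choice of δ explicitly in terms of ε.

Suppose ε > 0. We need δ > 0 so that 0 < |w − 2| < δ implies |(-12w - 15) + 39| < ε.
Since (-12w - 15) + 39 = -12(w − 2), we have |(-12w - 15) + 39| = 12|w − 2|.
So 12|w − 2| < ε exactly when |w − 2| < ε/12.
Take δ = ε/12. If 0 < |w − 2| < δ then |(-12w - 15) + 39| = 12|w − 2| < 12·(ε/12) = ε.

δ = ε/12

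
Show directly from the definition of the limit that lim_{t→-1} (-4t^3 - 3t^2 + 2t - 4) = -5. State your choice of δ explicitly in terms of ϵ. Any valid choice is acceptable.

Let ϵ > 0. We want δ > 0 such that 0 < |t + 1| < δ implies |(-4t^3 - 3t^2 + 2t - 4) + 5| < ϵ.
(-4t^3 - 3t^2 + 2t - 4) + 5 = -4t^3 - 3t^2 + 2t + 1 = (t + 1)(-4t^2 + t + 1).
So |(-4t^3 - 3t^2 + 2t - 4) + 5| = |t + 1|·|-4t^2 + t + 1|.
Require δ ≤ 2. Then |t + 1| < 2 gives |t| < 3, and by the triangle inequality |-4t^2 + t + 1| ≤ 4·3^2 + 3 + 1 = 40.
Hence |(-4t^3 - 3t^2 + 2t - 4) + 5| ≤ 40|t + 1| < ϵ provided |t + 1| < ϵ/40.
Choosing δ = min(2, ϵ/40) ensures both conditions, hence |(-4t^3 - 3t^2 + 2t - 4) + 5| < ϵ.

δ = min(2, ϵ/40)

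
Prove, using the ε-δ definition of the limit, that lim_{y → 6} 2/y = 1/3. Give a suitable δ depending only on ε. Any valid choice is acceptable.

Let ε > 0. We seek δ > 0 such that 0 < |y − 6| < δ implies |2/y − (1/3)| < ε.
|2/y − (1/3)| = 2·|6 − y|/(6·|y|) = 2|y − 6|/(6|y|).
Require δ ≤ 3 so that |y| > 6 − 3 = 3, hence 6|y| > 18.
Then |2/y − (1/3)| < 2|y − 6|/18, which is < ε when |y − 6| < 9ε.
Take δ = min(3, 9ε). Then 0 < |y − 6| < δ gives both |y − 6| < 3 and |y − 6| < 9ε, so |2/y − (1/3)| < ε.

δ = min(3, 9ε)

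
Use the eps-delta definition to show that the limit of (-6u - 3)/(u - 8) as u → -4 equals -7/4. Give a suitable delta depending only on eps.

Fix eps > 0. We want delta > 0 with 0 < |u + 4| < delta ⇒ |(-6u - 3)/(u - 8) + 7/4| < eps.
Combining over a common denominator, (-6u - 3)/(u - 8) + 7/4 = [(-6u - 3)·(-12) − 21·(u - 8)] / [(-12)·(u - 8)] = 51(u + 4) / ((-12)(u - 8)).
So |(-6u - 3)/(u - 8) + 7/4| = 51|u + 4| / (12·|u − 8|).
Require delta ≤ 6, so |u − 8| ≥ |-12| − |u + 4| > 12 − 6 = 6.
Hence |(-6u - 3)/(u - 8) + 7/4| < 51|u + 4|/(12·6) = (17/24)|u + 4|, which is < eps once |u + 4| < (24/17)eps.
Take delta = min(6, (24/17)eps). Then 0 < |u + 4| < delta forces both bounds, so |(-6u - 3)/(u - 8) + 7/4| < eps.

delta = min(6, (24/17)eps)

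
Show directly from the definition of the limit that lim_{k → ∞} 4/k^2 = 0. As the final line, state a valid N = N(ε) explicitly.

N = (4/ε)^{1/2}

Let ε > 0 be given. For k ≥ 1, |4/k^2 − 0| = 4/k^2.
4/k^2 < ε ⇔ k^2 > 4/ε ⇔ k > (4/ε)^{1/2}.
Take N = (4/ε)^{1/2}. Then k > N implies 4/k^2 < ε.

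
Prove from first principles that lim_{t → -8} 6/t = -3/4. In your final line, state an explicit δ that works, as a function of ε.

Suppose ε > 0. We seek δ > 0 such that 0 < |t + 8| < δ implies |6/t + 3/4| < ε.
|6/t + 3/4| = 6·|-8 − t|/(8·|t|) = 6|t + 8|/(8|t|).
Restrict δ ≤ 4. Then |t + 8| < 4 gives |t| > 4, so 8|t| > 32.
Then |6/t + 3/4| < 6|t + 8|/32, which is < ε when |t + 8| < (16/3)ε.
Take δ = min(4, (16/3)ε). Then 0 < |t + 8| < δ gives both |t + 8| < 4 and |t + 8| < (16/3)ε, so |6/t + 3/4| < ε.

δ = min(4, (16/3)ε)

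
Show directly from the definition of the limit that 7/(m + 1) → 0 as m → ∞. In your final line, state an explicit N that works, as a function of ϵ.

Let ϵ > 0. For m ≥ 1, |7/(m + 1) − 0| = 7/(m + 1) ≤ 7/m.
We need 7/m < ϵ, i.e. m > 7/ϵ.
Take N = 7/ϵ. If m > N then |7/(m + 1)| ≤ 7/m < ϵ.

N = 7/ϵ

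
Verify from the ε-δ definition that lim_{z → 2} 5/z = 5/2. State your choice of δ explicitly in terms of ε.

Fix ε > 0. We seek δ > 0 such that 0 < |z − 2| < δ implies |5/z − (5/2)| < ε.
|5/z − (5/2)| = 5·|2 − z|/(2·|z|) = 5|z − 2|/(2|z|).
Require δ ≤ 1 so that |z| > 2 − 1 = 1, hence 2|z| > 2.
Then |5/z − (5/2)| < 5|z − 2|/2, which is < ε when |z − 2| < (2/5)ε.
Take δ = min(1, (2/5)ε). Then 0 < |z − 2| < δ gives both |z − 2| < 1 and |z − 2| < (2/5)ε, so |5/z − (5/2)| < ε.

δ = min(1, (2/5)ε)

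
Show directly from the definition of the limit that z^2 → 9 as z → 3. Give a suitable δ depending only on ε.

Let ε > 0 be given. We seek δ > 0 with 0 < |z − 3| < δ ⇒ |z^2 − 9| < ε.
Factor: z^2 − 9 = (z − 3)(z + 3), so |z^2 − 9| = |z − 3|·|z + 3|.
Impose δ ≤ 2 so that |z| < 5; then |z + 3| ≤ 8.
Hence |z^2 − 9| ≤ 8|z − 3|, which is < ε once |z − 3| < ε/8.
Take δ = min(2, ε/8). If 0 < |z − 3| < δ then both bounds hold and |z^2 − 9| ≤ 8|z − 3| < 8·(ε/8) = ε.

δ = min(2, ε/8)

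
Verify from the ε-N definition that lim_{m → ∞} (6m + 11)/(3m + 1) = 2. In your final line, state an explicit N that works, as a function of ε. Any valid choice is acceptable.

Fix ε > 0. For m ≥ 1, |(6m + 11)/(3m + 1) − 2| = |27|/(3(3m + 1)) = 27/(3(3m + 1)).
Since 3m + 1 ≥ 3m for m ≥ 1, this is ≤ 27/(3·3m) = 3/m.
So |(6m + 11)/(3m + 1) − 2| < ε whenever m > 3/ε.
Take N = 3/ε. If m > N then |(6m + 11)/(3m + 1) − 2| ≤ 3/m < ε.

N = 3/ε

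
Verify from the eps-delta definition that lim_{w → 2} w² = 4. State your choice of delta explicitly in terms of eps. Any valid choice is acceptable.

delta = min(1, eps/5)

Suppose eps > 0. We seek delta > 0 with 0 < |w − 2| < delta ⇒ |w² − 4| < eps.
Factor: w² − 4 = (w − 2)(w + 2), so |w² − 4| = |w − 2|·|w + 2|.
Restrict delta ≤ 1. Then |w − 2| < 1 gives |w| < 3, so by the triangle inequality |w + 2| ≤ 3 + 2 = 5.
Hence |w² − 4| ≤ 5|w − 2|, which is < eps once |w − 2| < eps/5.
Take delta = min(1, eps/5). If 0 < |w − 2| < delta then both bounds hold and |w² − 4| ≤ 5|w − 2| < 5·(eps/5) = eps.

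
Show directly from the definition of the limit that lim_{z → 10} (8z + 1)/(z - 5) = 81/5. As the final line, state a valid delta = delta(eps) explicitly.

Fix eps > 0. We want delta > 0 with 0 < |z − 10| < delta ⇒ |(8z + 1)/(z - 5) − (81/5)| < eps.
Combining over a common denominator, (8z + 1)/(z - 5) − (81/5) = [(8z + 1)·5 − 81·(z - 5)] / [5·(z - 5)] = -41(z − 10) / (5(z - 5)).
So |(8z + 1)/(z - 5) − (81/5)| = 41|z − 10| / (5·|z − 5|).
Restrict delta ≤ 5/2. Then |z − 10| < 5/2 gives |z − 5| = |(z − 10) + 5| ≥ 5 − 5/2 = 5/2.
Hence |(8z + 1)/(z - 5) − (81/5)| < 41|z − 10|/(5·(5/2)) = (82/25)|z − 10|, which is < eps once |z − 10| < (25/82)eps.
Take delta = min(5/2, (25/82)eps). Then 0 < |z − 10| < delta forces both bounds, so |(8z + 1)/(z - 5) − (81/5)| < eps.

delta = min(5/2, (25/82)eps)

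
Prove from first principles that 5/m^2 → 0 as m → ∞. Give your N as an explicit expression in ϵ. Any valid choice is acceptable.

Let ϵ > 0 be given. For m ≥ 1, |5/m^2 − 0| = 5/m^2.
5/m^2 < ϵ ⇔ m^2 > 5/ϵ ⇔ m > (5/ϵ)^{1/2}.
Take N = (5/ϵ)^{1/2}. Then m > N implies 5/m^2 < ϵ.

N = (5/ϵ)^{1/2}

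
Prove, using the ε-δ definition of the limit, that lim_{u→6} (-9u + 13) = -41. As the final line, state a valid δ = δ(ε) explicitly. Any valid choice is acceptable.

Let ε > 0. We need δ > 0 so that 0 < |u − 6| < δ implies |(-9u + 13) + 41| < ε.
|(-9u + 13) + 41| = |-9u + 54| = 9|u − 6|.
Thus it suffices that |u − 6| < ε/9.
Choosing δ = ε/9 gives |(-9u + 13) + 41| = 9|u − 6| < ε whenever |u − 6| < δ.

δ = ε/9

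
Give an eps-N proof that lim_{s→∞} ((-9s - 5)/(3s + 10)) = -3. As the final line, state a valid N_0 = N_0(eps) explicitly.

Suppose eps > 0. We seek N_0 > 0 such that s > N_0 implies |(-9s - 5)/(3s + 10) + 3| < eps.
(-9s - 5)/(3s + 10) + 3 = (3(-9s - 5) − (-9)(3s + 10)) / (3(3s + 10)) = 75/(3(3s + 10)).
For s > 0 we have 3s + 10 > 3s, so |(-9s - 5)/(3s + 10) + 3| = 75/(3(3s + 10)) < 75/(3·3s) = (25/3)/s.
Thus |(-9s - 5)/(3s + 10) + 3| < eps whenever s > (25/3)/eps.
Take N_0 = (25/3)/eps. If s > N_0 then |(-9s - 5)/(3s + 10) + 3| < (25/3)/s < eps.

N_0 = (25/3)/eps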